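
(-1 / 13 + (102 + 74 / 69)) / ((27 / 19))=1755353 / 24219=72.48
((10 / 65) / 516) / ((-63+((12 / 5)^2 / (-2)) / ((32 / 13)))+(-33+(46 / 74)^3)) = -2532650 / 823370946177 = -0.00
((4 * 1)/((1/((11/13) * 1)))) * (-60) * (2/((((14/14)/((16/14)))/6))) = -253440/91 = -2785.05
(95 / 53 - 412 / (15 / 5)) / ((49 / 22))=-474122 / 7791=-60.86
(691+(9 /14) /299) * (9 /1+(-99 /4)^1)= -10883.28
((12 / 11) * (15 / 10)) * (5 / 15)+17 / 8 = 235 / 88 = 2.67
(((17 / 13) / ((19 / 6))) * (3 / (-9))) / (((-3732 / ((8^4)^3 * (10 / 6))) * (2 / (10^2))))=146028888064000 / 691353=211221891.08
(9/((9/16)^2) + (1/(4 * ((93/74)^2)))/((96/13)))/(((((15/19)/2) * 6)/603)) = 30087778909/4151520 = 7247.41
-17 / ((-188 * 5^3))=17 / 23500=0.00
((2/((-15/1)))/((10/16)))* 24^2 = -3072/25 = -122.88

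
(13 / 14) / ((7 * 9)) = 13 / 882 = 0.01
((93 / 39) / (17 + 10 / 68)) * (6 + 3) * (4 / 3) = 12648 / 7579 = 1.67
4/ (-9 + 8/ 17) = -0.47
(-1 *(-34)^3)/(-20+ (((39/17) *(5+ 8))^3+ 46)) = 193100552/130451581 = 1.48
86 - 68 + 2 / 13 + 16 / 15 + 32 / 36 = 11764 / 585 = 20.11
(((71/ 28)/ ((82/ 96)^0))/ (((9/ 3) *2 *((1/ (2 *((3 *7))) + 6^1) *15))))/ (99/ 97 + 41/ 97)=6887/ 2125200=0.00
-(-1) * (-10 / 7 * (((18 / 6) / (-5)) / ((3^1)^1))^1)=2 / 7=0.29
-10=-10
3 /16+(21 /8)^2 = 453 /64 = 7.08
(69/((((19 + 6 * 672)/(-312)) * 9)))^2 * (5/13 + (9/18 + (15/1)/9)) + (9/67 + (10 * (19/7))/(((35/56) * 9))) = 405172311487/69269146821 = 5.85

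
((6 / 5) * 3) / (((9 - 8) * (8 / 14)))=63 / 10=6.30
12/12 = 1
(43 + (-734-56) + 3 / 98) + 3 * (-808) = -310755 / 98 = -3170.97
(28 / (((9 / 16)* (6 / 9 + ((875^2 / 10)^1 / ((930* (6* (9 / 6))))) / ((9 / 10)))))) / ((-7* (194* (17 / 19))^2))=-9669024 / 443689307969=-0.00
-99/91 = -1.09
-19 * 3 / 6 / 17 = -0.56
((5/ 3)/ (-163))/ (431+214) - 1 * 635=-635.00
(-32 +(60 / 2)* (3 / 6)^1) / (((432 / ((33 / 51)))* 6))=-11 / 2592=-0.00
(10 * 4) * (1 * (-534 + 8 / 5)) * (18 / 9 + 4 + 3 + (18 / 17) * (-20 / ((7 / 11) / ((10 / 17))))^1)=455585328 / 2023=225202.83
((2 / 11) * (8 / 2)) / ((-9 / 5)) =-40 / 99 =-0.40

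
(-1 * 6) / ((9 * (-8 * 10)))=1 / 120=0.01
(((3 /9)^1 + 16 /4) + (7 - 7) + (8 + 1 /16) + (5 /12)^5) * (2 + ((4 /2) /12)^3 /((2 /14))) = 1355458595 /53747712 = 25.22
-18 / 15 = -6 / 5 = -1.20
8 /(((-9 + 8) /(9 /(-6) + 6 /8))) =6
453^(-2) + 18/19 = 3693781/3898971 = 0.95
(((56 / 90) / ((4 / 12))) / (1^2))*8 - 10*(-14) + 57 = 211.93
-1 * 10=-10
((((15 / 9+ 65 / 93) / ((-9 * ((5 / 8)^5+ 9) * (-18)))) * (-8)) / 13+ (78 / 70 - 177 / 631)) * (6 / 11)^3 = 0.14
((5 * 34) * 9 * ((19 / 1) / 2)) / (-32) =-14535 / 32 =-454.22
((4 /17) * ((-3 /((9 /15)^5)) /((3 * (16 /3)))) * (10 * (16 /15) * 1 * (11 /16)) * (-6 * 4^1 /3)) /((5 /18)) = 55000 /459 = 119.83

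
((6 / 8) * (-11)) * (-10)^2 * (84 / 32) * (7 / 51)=-40425 / 136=-297.24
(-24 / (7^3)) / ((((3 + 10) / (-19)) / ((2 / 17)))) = 912 / 75803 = 0.01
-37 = -37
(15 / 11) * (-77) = -105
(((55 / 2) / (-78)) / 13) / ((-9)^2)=-55 / 164268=-0.00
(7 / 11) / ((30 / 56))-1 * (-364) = 60256 / 165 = 365.19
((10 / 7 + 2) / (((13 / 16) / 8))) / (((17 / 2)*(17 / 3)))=18432 / 26299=0.70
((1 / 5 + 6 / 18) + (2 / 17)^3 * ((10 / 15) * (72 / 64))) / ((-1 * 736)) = -19697 / 27119760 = -0.00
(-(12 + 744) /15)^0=1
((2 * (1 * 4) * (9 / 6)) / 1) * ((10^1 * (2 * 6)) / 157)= 1440 / 157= 9.17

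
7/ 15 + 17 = 262/ 15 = 17.47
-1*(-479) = 479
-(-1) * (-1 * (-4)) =4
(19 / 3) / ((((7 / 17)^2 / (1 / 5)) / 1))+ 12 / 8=13187 / 1470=8.97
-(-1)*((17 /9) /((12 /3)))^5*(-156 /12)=-0.31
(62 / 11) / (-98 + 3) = -62 / 1045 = -0.06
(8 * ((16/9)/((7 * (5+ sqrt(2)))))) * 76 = 48640/1449 - 9728 * sqrt(2)/1449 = 24.07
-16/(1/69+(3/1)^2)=-552/311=-1.77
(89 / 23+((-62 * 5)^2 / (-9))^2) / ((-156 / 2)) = -212409837209 / 145314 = -1461730.03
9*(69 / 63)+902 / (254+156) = 422 / 35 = 12.06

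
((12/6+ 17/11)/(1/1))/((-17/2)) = -0.42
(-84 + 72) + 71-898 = -839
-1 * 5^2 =-25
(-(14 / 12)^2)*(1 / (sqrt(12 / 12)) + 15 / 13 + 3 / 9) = -4753 / 1404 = -3.39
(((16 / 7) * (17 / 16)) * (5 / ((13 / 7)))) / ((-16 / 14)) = -595 / 104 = -5.72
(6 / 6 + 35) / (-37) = -36 / 37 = -0.97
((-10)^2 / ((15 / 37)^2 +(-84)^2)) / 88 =34225 / 212517558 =0.00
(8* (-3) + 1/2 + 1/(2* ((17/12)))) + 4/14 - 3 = -6155/238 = -25.86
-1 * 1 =-1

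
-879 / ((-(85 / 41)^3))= 60581559 / 614125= 98.65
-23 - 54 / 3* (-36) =625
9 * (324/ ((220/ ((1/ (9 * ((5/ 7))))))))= 567/ 275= 2.06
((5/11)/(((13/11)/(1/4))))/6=0.02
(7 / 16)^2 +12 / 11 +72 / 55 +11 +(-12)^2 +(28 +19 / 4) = 243637 / 1280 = 190.34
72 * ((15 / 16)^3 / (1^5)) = 30375 / 512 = 59.33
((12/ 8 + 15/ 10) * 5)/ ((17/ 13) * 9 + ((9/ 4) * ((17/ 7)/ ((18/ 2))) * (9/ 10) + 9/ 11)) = 200200/ 175293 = 1.14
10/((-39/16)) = -4.10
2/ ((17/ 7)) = 14/ 17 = 0.82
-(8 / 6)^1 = -4 / 3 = -1.33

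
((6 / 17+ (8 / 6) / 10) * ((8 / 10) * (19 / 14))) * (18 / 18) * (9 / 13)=14136 / 38675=0.37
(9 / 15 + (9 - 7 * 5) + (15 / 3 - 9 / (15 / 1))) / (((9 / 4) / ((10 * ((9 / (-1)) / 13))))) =840 / 13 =64.62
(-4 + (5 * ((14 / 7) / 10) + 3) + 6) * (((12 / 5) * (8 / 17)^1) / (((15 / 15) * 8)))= 72 / 85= 0.85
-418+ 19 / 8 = -415.62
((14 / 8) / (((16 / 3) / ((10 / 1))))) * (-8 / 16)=-1.64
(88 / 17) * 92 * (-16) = -129536 / 17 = -7619.76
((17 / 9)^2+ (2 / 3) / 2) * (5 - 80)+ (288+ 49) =1199 / 27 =44.41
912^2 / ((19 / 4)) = 175104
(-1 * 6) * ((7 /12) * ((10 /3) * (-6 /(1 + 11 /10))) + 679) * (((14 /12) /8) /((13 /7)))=-296989 /936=-317.30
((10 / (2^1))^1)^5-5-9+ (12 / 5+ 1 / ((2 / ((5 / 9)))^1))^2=25257181 / 8100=3118.17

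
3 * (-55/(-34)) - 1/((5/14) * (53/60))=3033/1802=1.68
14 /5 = 2.80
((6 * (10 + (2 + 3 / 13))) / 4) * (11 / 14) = 5247 / 364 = 14.41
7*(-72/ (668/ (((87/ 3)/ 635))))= -3654/ 106045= -0.03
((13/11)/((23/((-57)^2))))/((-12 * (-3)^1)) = 4693/1012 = 4.64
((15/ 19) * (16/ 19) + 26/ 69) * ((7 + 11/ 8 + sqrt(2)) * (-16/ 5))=-3476764/ 124545 -415136 * sqrt(2)/ 124545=-32.63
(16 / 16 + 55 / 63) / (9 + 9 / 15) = 295 / 1512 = 0.20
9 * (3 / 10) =27 / 10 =2.70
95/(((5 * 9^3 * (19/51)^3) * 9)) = 4913/87723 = 0.06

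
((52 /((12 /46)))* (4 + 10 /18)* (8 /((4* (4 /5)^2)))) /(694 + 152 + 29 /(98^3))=72112954550 /21498708447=3.35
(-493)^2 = 243049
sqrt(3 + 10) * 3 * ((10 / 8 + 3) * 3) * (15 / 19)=2295 * sqrt(13) / 76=108.88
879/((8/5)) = 4395/8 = 549.38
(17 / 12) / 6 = 17 / 72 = 0.24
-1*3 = -3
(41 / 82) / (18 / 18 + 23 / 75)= 75 / 196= 0.38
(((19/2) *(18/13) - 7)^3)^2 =262144000000/4826809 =54310.00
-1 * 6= -6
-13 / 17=-0.76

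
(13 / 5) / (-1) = -13 / 5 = -2.60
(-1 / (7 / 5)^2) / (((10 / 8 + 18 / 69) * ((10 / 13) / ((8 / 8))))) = -0.44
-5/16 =-0.31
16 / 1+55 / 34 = 17.62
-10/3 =-3.33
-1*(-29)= 29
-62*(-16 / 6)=165.33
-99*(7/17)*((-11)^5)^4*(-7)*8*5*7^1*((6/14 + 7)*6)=2395800447836161799166645000.00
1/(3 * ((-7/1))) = -1/21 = -0.05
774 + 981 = 1755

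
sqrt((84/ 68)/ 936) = sqrt(9282)/ 2652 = 0.04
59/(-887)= -59/887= -0.07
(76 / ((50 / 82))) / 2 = 62.32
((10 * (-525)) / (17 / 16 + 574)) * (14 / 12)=-10.65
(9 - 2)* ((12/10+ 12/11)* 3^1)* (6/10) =7938/275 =28.87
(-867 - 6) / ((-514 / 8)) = 3492 / 257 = 13.59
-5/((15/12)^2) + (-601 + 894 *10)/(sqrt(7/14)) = -16/5 + 8339 *sqrt(2) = 11789.93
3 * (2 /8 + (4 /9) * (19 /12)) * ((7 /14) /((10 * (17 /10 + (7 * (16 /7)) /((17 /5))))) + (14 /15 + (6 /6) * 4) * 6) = 33210187 /392040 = 84.71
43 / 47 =0.91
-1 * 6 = -6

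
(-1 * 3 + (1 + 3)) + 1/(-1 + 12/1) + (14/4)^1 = 101/22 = 4.59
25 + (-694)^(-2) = 12040901 / 481636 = 25.00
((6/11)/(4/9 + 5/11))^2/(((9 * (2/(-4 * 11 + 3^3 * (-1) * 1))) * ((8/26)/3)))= -224289/15842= -14.16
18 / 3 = 6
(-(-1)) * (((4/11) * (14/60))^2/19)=196/517275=0.00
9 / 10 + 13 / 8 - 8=-219 / 40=-5.48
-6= -6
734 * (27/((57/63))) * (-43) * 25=-447391350/19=-23546913.16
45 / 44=1.02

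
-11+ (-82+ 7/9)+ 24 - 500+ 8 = -5042/9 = -560.22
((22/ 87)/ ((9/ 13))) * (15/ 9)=1430/ 2349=0.61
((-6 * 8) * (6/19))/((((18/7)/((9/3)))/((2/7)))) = -96/19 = -5.05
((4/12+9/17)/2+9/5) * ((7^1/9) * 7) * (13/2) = 362453/4590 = 78.97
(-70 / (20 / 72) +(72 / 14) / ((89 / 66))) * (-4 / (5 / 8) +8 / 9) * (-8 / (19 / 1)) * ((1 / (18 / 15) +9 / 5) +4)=-678293888 / 177555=-3820.19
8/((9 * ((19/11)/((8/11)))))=64/171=0.37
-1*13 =-13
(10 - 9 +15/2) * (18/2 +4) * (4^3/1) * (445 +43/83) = 3150703.81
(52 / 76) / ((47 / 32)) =416 / 893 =0.47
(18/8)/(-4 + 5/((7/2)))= -7/8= -0.88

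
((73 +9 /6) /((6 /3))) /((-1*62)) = -149 /248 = -0.60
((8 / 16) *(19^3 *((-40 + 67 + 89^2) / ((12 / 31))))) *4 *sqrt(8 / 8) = 844987646 / 3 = 281662548.67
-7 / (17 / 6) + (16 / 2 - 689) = -11619 / 17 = -683.47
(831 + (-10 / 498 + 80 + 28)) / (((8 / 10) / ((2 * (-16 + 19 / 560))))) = -1045229723 / 27888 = -37479.55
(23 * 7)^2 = 25921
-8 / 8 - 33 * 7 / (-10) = 221 / 10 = 22.10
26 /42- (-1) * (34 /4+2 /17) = 6595 /714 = 9.24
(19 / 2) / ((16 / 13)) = 247 / 32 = 7.72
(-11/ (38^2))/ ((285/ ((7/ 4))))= -77/ 1646160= -0.00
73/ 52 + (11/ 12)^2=2.24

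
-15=-15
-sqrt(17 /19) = -sqrt(323) /19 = -0.95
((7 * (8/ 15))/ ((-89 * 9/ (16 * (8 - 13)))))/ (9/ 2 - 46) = -1792/ 199449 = -0.01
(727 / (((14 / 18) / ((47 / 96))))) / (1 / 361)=37005027 / 224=165201.01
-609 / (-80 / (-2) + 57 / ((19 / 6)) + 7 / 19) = -11571 / 1109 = -10.43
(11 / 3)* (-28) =-102.67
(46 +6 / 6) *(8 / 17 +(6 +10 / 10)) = 5969 / 17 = 351.12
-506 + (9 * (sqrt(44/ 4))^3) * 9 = -506 + 891 * sqrt(11) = 2449.11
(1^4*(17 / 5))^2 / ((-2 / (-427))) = 123403 / 50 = 2468.06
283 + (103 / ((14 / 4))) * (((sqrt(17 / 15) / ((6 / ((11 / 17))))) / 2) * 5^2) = 5665 * sqrt(255) / 2142 + 283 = 325.23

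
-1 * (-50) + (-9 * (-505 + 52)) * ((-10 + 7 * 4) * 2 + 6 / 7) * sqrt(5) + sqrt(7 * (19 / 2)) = sqrt(266) / 2 + 50 + 1051866 * sqrt(5) / 7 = 336064.42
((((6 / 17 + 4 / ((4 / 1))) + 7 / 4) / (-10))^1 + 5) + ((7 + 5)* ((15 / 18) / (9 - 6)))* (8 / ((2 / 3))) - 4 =27669 / 680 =40.69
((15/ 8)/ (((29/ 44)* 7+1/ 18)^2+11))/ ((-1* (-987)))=98010/ 1692302633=0.00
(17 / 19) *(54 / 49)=918 / 931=0.99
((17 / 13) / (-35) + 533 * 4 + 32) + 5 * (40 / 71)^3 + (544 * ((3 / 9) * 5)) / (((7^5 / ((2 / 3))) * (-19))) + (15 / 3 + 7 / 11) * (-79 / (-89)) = 142032815426698742387 / 65457197150890545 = 2169.86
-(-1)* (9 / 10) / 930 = 3 / 3100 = 0.00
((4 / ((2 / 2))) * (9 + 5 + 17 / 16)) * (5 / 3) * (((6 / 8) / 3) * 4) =1205 / 12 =100.42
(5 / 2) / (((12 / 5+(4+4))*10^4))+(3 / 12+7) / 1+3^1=426401 / 41600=10.25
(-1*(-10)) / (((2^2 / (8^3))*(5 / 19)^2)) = 92416 / 5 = 18483.20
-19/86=-0.22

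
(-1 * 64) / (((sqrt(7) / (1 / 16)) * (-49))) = 4 * sqrt(7) / 343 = 0.03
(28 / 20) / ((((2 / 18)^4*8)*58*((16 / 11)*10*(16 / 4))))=505197 / 1484800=0.34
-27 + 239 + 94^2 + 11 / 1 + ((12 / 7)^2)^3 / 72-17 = 1063823730 / 117649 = 9042.35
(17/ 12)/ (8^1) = 0.18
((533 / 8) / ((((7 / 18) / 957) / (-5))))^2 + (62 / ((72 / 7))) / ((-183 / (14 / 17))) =14751828056189318527 / 21951216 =672027830084.19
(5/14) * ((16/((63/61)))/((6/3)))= 1220/441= 2.77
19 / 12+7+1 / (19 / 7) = 2041 / 228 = 8.95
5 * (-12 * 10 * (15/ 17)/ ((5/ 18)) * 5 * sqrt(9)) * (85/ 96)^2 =-1434375/ 64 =-22412.11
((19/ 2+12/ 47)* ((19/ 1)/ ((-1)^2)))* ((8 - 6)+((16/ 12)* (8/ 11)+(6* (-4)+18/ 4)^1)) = -19008493/ 6204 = -3063.91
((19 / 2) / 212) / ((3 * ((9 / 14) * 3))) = 133 / 17172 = 0.01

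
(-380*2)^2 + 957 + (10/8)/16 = 37027653/64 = 578557.08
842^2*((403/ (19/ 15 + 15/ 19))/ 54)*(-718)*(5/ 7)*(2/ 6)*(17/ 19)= -21796291733450/ 55377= -393598276.06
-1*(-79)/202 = 79/202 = 0.39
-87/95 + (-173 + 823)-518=12453/95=131.08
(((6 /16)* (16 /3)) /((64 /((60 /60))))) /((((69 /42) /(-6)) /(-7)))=147 /184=0.80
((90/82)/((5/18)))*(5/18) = 1.10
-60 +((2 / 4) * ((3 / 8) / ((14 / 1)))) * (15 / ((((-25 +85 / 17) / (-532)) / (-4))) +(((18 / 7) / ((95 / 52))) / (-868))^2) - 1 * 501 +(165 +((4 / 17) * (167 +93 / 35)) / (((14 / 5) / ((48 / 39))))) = -51521240866779709 / 128858497558700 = -399.83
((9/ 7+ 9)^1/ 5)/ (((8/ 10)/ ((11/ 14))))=2.02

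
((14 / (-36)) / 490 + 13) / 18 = 16379 / 22680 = 0.72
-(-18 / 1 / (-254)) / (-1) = 9 / 127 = 0.07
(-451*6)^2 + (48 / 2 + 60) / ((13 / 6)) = 95192172 / 13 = 7322474.77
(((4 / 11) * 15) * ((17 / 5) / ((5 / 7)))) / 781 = 1428 / 42955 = 0.03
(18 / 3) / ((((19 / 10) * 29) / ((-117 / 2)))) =-3510 / 551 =-6.37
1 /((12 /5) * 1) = 5 /12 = 0.42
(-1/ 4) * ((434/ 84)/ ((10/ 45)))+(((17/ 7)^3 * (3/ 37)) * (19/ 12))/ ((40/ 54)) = -1690473/ 507640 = -3.33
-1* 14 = -14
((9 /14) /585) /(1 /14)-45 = -2924 /65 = -44.98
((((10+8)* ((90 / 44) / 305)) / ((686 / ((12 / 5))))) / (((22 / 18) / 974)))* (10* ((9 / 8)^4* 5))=34939588545 / 1296221696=26.95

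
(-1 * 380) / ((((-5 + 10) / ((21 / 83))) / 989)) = -1578444 / 83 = -19017.40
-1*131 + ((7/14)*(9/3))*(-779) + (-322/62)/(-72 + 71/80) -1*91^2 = -3379189039/352718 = -9580.43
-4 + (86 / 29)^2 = 4032 / 841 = 4.79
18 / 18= 1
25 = 25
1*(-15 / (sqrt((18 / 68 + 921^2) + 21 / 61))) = -5*sqrt(3648690923178) / 586417699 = -0.02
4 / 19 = 0.21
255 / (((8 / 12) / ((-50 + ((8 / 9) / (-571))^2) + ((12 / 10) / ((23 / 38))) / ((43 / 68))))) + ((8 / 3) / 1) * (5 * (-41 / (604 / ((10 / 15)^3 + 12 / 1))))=-17936.88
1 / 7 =0.14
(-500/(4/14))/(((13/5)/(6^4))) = -11340000/13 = -872307.69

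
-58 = -58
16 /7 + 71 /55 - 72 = -26343 /385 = -68.42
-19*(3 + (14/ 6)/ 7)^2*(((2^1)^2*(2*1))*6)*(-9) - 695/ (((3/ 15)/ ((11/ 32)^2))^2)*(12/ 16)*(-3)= 91745.86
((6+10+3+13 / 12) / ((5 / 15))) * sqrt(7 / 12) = 241 * sqrt(21) / 24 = 46.02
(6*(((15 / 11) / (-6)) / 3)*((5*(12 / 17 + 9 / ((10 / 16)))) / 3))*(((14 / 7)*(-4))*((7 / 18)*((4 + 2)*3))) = 119840 / 187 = 640.86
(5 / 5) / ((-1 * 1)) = -1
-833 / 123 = -6.77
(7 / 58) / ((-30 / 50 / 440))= -7700 / 87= -88.51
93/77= 1.21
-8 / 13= -0.62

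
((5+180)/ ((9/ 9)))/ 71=185/ 71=2.61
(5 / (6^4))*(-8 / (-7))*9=5 / 126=0.04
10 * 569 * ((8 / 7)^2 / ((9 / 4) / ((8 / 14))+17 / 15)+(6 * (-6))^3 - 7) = -15833217725110 / 59633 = -265511004.40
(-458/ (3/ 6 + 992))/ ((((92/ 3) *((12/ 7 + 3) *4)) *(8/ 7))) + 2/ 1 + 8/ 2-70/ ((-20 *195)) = 3771322813/ 626751840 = 6.02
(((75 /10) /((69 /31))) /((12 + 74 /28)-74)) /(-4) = 1085 /76452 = 0.01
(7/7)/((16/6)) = 3/8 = 0.38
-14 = -14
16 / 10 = 8 / 5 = 1.60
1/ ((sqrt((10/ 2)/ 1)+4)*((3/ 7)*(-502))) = -14/ 8283+7*sqrt(5)/ 16566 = -0.00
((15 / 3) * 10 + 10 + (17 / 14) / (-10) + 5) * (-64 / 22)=-72664 / 385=-188.74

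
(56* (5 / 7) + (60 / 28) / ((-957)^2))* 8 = 683833960 / 2136981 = 320.00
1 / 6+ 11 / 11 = 7 / 6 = 1.17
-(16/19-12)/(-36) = -0.31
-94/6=-47/3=-15.67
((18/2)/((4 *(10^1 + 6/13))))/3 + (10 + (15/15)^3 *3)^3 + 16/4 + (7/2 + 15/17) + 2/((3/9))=2211.45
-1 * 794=-794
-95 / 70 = -19 / 14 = -1.36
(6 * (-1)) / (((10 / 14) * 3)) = -14 / 5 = -2.80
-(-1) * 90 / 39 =30 / 13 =2.31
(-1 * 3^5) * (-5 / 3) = 405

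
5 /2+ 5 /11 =65 /22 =2.95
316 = 316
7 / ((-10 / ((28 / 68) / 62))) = -0.00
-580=-580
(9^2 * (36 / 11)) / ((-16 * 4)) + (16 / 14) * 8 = 6161 / 1232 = 5.00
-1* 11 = -11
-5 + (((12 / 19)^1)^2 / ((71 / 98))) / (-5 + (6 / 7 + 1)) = -1459097 / 281941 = -5.18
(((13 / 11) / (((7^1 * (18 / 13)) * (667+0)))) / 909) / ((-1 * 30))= -169 / 25210078740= -0.00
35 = 35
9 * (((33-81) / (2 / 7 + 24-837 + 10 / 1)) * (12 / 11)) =12096 / 20603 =0.59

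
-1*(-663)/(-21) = -221/7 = -31.57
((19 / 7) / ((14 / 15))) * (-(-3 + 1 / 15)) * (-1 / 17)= -418 / 833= -0.50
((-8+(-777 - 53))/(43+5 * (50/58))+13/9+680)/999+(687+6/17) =688.02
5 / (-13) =-5 / 13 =-0.38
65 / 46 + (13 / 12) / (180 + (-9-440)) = 104611 / 74244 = 1.41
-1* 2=-2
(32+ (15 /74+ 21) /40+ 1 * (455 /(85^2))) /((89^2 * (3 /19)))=529746467 /20327820720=0.03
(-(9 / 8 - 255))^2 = 4124961 / 64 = 64452.52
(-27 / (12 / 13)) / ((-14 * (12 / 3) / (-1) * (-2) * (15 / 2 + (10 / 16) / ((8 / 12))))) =13 / 420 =0.03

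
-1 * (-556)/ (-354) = -278/ 177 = -1.57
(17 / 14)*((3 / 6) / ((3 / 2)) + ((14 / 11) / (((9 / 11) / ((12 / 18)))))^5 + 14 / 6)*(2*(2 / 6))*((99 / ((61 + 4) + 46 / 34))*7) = 22044028435 / 674398629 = 32.69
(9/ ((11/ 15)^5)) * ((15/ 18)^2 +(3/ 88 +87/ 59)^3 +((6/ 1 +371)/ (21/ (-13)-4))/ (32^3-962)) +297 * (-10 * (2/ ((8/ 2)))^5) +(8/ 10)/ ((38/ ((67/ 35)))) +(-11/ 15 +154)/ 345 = 581194248555800422280868719/ 7021728317721320819320320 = 82.77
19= 19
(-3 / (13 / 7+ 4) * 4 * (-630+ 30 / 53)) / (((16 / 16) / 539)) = 1510407360 / 2173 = 695079.32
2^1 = 2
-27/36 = -3/4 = -0.75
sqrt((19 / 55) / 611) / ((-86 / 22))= -sqrt(638495) / 131365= -0.01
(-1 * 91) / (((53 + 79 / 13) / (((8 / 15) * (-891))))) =117117 / 160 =731.98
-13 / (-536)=13 / 536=0.02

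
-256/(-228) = 64/57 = 1.12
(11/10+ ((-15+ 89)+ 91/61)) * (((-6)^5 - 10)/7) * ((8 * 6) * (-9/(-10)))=-39287128248/10675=-3680293.04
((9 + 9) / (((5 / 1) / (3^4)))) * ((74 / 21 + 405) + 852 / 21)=130956.17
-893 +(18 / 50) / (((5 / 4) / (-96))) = -115081 / 125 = -920.65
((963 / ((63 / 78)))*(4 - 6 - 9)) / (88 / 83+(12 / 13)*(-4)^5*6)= 2.31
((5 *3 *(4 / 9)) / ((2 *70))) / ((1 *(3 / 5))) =5 / 63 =0.08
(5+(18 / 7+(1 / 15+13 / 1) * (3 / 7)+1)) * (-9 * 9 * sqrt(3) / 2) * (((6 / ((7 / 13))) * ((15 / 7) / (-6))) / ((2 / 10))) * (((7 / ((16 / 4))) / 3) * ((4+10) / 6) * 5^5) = 84135914.45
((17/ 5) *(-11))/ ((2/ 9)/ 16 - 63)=13464/ 22675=0.59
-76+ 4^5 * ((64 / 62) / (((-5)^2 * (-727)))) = -42853068 / 563425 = -76.06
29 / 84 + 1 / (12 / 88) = 7.68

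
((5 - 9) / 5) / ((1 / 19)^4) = -521284 / 5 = -104256.80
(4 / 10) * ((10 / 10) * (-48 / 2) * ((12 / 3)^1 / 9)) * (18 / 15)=-128 / 25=-5.12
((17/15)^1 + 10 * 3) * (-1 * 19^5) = -1156338233/15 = -77089215.53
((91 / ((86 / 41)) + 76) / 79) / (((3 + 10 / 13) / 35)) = 667355 / 47558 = 14.03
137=137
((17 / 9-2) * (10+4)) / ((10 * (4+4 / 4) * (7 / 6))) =-2 / 75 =-0.03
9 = 9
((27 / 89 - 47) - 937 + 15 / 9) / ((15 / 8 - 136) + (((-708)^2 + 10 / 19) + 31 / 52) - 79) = -518111152 / 264351025449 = -0.00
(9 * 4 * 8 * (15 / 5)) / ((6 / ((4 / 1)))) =576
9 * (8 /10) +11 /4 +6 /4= 229 /20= 11.45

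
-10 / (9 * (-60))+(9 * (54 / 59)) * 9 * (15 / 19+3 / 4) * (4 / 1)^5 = 7074543713 / 60534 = 116868.93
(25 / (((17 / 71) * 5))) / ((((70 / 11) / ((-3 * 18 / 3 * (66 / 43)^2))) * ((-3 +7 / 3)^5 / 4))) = 1860063183 / 440062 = 4226.82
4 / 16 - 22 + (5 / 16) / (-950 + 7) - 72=-1414505 / 15088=-93.75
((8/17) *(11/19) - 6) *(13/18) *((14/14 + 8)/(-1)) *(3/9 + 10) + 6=378589/969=390.70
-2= -2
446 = 446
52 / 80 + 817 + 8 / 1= 16513 / 20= 825.65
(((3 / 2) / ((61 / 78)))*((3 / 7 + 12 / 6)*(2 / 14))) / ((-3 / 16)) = -3.55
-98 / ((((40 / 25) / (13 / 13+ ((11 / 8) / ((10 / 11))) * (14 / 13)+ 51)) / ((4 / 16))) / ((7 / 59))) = -9565241 / 98176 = -97.43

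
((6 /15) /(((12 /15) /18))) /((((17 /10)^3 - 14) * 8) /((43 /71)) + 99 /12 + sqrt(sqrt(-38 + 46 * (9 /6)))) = 9 /(-2403333 /21500 + 31^(1 /4)) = -0.08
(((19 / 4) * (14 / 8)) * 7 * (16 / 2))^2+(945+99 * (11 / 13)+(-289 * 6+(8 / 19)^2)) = 4054474109 / 18772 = 215985.20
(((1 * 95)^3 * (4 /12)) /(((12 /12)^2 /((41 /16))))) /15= 7030475 /144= 48822.74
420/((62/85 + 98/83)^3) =12290204198125/203939692848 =60.26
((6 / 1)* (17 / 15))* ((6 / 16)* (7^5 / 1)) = 857157 / 20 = 42857.85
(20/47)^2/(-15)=-80/6627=-0.01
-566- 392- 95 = -1053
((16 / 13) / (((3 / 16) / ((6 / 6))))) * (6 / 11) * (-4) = -2048 / 143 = -14.32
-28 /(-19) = 28 /19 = 1.47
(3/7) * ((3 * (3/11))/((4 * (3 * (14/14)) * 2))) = 9/616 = 0.01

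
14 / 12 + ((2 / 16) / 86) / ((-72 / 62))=28865 / 24768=1.17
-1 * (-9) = 9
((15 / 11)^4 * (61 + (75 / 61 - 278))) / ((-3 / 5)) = 1110543750 / 893101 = 1243.47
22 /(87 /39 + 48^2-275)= 143 /13203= 0.01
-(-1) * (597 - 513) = 84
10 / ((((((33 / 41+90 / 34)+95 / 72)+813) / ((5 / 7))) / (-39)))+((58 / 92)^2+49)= 29820169639525 / 607870245668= 49.06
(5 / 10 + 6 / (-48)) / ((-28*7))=-3 / 1568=-0.00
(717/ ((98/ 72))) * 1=25812/ 49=526.78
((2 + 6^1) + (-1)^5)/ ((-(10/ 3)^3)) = -189/ 1000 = -0.19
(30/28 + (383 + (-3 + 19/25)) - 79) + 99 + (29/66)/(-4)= 18559537/46200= 401.72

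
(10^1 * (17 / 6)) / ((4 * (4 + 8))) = 85 / 144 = 0.59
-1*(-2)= 2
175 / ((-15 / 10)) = -350 / 3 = -116.67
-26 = -26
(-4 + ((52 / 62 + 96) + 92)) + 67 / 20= 116677 / 620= 188.19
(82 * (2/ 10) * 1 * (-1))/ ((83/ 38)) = -3116/ 415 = -7.51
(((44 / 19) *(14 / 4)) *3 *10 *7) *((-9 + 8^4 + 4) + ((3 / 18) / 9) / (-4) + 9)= 2386689305 / 342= 6978623.70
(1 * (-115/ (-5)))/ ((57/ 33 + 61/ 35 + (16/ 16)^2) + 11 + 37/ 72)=637560/ 443077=1.44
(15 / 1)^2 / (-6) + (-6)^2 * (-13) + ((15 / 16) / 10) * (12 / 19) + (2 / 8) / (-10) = -192077 / 380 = -505.47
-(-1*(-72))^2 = -5184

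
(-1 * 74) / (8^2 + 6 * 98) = -37 / 326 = -0.11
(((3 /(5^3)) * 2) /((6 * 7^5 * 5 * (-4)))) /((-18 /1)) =1 /756315000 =0.00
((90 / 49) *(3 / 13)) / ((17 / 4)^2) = 4320 / 184093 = 0.02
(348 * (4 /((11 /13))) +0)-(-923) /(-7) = 116519 /77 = 1513.23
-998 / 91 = -10.97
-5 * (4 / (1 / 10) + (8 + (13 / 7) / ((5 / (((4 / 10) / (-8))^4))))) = -268800013 / 1120000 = -240.00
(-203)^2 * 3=123627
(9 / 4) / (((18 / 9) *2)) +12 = 201 / 16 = 12.56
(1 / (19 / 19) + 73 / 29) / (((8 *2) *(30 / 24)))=51 / 290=0.18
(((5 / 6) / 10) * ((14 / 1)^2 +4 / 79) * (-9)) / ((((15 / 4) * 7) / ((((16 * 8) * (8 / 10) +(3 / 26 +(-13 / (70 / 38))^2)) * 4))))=-150275386624 / 44032625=-3412.82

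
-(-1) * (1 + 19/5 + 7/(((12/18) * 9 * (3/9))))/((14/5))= 83/28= 2.96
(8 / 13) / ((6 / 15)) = 20 / 13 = 1.54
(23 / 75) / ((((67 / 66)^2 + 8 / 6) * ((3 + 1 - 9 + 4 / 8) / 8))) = -178112 / 772275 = -0.23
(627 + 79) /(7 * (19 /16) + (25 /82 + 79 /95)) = 43997920 /588859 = 74.72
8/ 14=4/ 7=0.57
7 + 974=981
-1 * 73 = -73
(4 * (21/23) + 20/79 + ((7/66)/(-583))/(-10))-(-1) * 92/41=176268239479/28664955660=6.15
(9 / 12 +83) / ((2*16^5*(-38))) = -335 / 318767104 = -0.00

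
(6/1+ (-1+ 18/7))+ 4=81/7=11.57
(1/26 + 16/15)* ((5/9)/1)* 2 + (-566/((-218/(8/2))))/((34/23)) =5367961/650403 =8.25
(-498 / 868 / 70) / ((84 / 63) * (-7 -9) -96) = 747 / 10693760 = 0.00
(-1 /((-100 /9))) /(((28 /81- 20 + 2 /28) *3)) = -1701 /1110350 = -0.00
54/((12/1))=9/2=4.50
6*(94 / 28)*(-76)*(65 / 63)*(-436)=101230480 / 147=688642.72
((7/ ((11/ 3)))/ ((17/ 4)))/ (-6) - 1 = -201/ 187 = -1.07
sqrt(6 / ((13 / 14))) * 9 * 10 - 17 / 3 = -17 / 3 + 180 * sqrt(273) / 13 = 223.11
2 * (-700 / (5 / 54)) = -15120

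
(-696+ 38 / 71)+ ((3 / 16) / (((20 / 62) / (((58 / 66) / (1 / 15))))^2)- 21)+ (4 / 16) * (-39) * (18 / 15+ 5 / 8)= -1157830769 / 2749120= -421.16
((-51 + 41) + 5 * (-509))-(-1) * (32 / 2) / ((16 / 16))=-2539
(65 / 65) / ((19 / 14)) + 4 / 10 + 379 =36113 / 95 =380.14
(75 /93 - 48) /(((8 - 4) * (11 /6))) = -399 /62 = -6.44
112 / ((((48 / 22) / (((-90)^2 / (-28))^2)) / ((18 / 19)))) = 541282500 / 133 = 4069793.23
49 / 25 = 1.96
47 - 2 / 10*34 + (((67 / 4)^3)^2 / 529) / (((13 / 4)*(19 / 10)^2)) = 3598.50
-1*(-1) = 1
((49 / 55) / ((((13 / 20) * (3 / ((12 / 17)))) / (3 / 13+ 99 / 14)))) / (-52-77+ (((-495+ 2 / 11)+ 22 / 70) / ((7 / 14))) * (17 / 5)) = -13024200 / 19310527613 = -0.00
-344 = -344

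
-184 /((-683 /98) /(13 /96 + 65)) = 7047131 /4098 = 1719.65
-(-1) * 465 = 465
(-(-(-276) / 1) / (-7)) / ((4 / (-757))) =-52233 / 7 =-7461.86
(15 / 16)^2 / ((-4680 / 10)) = -25 / 13312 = -0.00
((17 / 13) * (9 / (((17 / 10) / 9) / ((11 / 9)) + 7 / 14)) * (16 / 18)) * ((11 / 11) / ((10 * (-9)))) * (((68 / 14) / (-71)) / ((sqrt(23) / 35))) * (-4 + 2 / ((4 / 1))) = -111265 * sqrt(23) / 1719549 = -0.31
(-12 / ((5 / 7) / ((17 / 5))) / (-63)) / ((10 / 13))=442 / 375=1.18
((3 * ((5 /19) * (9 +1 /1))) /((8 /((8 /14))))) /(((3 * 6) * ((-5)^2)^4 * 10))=1 /124687500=0.00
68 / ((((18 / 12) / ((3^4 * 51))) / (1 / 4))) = 46818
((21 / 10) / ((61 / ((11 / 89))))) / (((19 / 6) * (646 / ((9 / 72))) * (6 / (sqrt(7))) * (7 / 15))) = 99 * sqrt(7) / 1066168736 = 0.00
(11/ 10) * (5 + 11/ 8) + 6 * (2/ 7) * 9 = 12567/ 560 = 22.44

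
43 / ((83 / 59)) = 30.57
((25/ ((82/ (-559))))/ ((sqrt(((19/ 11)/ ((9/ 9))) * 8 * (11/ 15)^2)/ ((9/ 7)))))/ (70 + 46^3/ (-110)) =9433125 * sqrt(418)/ 1955140432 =0.10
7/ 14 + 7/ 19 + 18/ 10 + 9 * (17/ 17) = 2217/ 190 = 11.67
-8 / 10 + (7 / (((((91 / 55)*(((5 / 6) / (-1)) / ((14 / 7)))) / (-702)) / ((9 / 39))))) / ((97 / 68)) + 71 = 7713171 / 6305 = 1223.34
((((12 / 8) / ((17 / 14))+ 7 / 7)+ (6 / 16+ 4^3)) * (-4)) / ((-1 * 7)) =9059 / 238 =38.06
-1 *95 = -95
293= 293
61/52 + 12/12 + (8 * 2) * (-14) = -11535/52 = -221.83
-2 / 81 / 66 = -1 / 2673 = -0.00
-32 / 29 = -1.10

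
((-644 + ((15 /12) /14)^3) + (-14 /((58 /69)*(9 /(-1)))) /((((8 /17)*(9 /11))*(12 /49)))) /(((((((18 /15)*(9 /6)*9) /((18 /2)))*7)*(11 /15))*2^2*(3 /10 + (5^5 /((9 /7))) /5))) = -32195966310875 /927027377869824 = -0.03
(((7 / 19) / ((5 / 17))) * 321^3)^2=15492593191637059281 / 9025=1716630824558122.91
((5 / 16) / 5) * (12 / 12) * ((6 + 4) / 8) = 5 / 64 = 0.08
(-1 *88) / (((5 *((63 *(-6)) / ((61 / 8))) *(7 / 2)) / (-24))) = -2.43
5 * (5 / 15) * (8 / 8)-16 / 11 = 7 / 33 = 0.21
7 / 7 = 1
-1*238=-238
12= 12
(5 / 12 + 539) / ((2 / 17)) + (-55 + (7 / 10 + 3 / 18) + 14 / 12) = 181283 / 40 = 4532.08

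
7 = 7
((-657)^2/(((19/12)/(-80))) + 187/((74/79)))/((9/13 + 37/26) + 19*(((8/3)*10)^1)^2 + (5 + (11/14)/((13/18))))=-25113868639587/15567679811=-1613.21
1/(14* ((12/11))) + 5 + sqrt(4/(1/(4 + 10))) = 851/168 + 2* sqrt(14) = 12.55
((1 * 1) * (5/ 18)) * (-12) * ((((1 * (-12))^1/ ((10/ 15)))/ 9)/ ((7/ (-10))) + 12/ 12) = -90/ 7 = -12.86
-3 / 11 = -0.27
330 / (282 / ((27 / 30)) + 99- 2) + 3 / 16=0.99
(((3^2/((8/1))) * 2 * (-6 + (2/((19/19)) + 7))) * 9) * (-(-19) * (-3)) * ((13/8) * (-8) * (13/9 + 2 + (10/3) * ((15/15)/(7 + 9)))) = 5261841/32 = 164432.53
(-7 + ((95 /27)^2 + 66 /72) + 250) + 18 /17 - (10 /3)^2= 12206825 /49572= 246.24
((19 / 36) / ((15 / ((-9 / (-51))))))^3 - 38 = -1088799401141 / 28652616000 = -38.00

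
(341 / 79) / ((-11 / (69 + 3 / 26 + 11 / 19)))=-1067299 / 39026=-27.35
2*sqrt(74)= 17.20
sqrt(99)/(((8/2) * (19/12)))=9 * sqrt(11)/19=1.57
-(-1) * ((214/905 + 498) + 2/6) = 1353617/2715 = 498.57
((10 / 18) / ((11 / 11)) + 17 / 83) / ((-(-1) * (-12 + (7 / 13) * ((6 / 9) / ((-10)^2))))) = -369200 / 5824857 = -0.06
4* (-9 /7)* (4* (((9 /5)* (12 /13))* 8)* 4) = -497664 /455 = -1093.77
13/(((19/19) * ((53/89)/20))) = 23140/53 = 436.60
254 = 254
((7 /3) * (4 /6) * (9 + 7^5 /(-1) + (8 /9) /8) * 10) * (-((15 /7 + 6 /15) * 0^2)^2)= 0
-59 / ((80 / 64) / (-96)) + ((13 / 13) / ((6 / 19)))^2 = 817421 / 180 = 4541.23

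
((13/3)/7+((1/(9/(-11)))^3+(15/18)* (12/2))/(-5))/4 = -403/102060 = -0.00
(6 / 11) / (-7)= -6 / 77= -0.08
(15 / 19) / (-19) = -15 / 361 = -0.04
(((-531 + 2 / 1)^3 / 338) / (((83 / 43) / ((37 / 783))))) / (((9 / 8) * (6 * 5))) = -471050198798 / 1482724035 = -317.69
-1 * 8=-8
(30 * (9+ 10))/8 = 285/4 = 71.25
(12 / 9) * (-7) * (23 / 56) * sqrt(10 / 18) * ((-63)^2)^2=-40257567 * sqrt(5) / 2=-45009328.21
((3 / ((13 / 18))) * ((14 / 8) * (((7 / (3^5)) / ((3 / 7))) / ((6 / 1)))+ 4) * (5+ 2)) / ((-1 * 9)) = -492289 / 37908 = -12.99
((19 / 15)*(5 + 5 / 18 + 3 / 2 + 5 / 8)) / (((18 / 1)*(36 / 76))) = 192413 / 174960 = 1.10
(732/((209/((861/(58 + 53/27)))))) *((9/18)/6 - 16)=-270850797/338371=-800.46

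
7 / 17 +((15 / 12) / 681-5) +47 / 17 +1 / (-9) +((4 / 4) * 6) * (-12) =-73.93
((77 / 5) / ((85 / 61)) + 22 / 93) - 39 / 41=10.34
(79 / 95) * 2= 158 / 95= 1.66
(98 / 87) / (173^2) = 98 / 2603823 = 0.00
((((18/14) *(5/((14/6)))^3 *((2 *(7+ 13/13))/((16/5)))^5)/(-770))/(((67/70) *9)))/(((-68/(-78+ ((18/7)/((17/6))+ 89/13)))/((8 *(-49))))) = 2292278906250/949735787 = 2413.60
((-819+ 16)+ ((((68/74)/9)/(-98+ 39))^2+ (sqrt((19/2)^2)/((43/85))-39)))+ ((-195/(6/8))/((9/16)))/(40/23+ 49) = -10748217824119433/12913398189486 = -832.33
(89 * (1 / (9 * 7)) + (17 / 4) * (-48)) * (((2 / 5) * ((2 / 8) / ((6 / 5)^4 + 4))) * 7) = -1595375 / 68328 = -23.35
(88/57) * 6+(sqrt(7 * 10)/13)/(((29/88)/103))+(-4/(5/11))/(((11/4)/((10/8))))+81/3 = 613/19+9064 * sqrt(70)/377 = 233.42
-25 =-25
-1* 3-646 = -649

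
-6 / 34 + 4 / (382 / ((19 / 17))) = -535 / 3247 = -0.16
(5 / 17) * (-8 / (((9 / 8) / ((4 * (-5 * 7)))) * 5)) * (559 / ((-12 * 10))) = -125216 / 459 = -272.80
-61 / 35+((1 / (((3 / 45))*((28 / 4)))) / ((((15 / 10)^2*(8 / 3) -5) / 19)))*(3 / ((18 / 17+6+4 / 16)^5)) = -1843529078834477 / 1061328894578995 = -1.74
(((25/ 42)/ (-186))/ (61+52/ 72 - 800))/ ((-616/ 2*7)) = -25/ 12434570456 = -0.00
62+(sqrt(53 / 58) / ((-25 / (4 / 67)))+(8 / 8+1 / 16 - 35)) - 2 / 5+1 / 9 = 19997 / 720 - 2 * sqrt(3074) / 48575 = 27.77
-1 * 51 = -51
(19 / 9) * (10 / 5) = 38 / 9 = 4.22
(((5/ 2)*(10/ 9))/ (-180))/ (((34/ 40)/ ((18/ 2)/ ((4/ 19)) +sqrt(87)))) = -475/ 612- 25*sqrt(87)/ 1377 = -0.95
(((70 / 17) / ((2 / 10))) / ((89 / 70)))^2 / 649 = 600250000 / 1485670681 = 0.40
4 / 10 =2 / 5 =0.40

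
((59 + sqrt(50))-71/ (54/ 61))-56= -4169/ 54 + 5 * sqrt(2)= -70.13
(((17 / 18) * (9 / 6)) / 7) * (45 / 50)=51 / 280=0.18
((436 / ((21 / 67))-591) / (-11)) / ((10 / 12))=-33602 / 385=-87.28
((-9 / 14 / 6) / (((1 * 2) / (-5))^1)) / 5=3 / 56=0.05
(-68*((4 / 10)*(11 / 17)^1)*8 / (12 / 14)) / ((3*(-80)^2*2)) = -77 / 18000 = -0.00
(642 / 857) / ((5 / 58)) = 37236 / 4285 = 8.69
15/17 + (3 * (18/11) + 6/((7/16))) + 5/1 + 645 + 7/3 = 2638312/3927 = 671.84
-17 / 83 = -0.20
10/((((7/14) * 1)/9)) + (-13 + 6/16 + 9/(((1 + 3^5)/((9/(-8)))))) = 326635/1952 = 167.33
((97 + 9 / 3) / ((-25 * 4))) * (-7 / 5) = 7 / 5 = 1.40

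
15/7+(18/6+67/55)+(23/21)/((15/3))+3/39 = 19991/3003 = 6.66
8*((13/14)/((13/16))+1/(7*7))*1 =456/49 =9.31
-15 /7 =-2.14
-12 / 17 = -0.71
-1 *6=-6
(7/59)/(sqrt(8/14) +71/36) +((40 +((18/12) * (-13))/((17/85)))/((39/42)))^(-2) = 81461400113/1150942297925 -18144 * sqrt(7)/1776077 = 0.04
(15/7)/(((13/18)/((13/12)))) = 45/14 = 3.21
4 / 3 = 1.33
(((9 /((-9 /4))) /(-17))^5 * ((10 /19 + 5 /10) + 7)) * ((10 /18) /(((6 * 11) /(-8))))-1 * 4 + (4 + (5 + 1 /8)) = 328477389491 /64098024408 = 5.12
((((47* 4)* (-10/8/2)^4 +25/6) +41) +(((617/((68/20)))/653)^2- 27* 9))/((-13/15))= 320022780681095/1640467059712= 195.08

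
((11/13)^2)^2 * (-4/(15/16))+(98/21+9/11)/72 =-716275303/339304680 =-2.11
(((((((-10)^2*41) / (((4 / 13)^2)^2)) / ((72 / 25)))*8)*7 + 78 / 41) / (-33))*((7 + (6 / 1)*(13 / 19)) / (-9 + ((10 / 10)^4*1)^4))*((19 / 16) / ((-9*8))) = -44320201702933 / 7182286848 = -6170.76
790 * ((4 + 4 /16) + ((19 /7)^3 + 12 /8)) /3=4651125 /686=6780.07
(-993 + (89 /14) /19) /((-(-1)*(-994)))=1.00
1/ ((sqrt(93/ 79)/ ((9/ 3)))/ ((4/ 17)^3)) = 64*sqrt(7347)/ 152303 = 0.04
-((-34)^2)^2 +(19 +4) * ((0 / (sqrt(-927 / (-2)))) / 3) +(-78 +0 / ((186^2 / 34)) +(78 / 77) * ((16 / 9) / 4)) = -308711530 / 231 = -1336413.55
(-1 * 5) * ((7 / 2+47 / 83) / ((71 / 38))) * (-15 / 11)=14.84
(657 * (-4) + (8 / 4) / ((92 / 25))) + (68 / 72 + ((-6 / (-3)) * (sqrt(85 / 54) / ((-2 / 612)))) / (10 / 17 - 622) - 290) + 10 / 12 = -1207091 / 414 + 289 * sqrt(510) / 5282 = -2914.44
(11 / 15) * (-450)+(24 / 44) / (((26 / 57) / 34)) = -41376 / 143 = -289.34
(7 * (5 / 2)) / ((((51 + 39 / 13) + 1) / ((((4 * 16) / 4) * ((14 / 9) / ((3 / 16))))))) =12544 / 297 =42.24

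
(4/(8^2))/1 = 1/16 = 0.06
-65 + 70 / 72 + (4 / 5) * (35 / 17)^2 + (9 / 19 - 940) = -197708239 / 197676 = -1000.16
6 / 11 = 0.55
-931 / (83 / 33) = -30723 / 83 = -370.16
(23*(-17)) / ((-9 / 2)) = 782 / 9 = 86.89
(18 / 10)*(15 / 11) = 2.45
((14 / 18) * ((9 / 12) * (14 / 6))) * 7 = 343 / 36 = 9.53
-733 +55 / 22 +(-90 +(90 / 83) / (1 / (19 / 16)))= -543957 / 664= -819.21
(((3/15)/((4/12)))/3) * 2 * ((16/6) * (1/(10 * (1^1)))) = 8/75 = 0.11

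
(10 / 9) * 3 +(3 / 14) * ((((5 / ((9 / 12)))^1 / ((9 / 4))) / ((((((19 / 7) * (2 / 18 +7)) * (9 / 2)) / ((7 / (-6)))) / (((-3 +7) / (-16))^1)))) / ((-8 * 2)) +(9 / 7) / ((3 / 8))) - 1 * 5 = -11996339 / 12870144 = -0.93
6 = 6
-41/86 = -0.48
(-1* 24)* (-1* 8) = 192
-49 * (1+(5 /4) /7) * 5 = -1155 /4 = -288.75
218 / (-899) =-0.24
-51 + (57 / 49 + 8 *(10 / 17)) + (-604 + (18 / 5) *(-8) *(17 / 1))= -1138.73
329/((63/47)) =2209/9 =245.44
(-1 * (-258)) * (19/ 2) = 2451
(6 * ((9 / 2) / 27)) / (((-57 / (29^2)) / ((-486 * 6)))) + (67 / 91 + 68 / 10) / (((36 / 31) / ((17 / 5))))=7442628153 / 172900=43045.85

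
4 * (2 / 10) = 4 / 5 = 0.80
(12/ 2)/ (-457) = -6/ 457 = -0.01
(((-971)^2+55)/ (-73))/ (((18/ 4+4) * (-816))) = 117862/ 63291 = 1.86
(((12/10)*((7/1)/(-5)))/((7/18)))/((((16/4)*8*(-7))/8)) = 27/175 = 0.15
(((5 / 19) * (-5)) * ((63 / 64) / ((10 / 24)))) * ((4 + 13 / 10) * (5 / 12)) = -16695 / 2432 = -6.86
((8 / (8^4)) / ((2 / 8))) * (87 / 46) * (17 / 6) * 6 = 1479 / 5888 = 0.25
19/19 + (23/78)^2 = 6613/6084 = 1.09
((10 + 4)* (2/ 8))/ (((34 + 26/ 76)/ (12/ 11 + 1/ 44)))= 6517/ 57420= 0.11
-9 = -9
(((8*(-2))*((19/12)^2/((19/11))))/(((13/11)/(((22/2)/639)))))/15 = -25289/1121445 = -0.02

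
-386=-386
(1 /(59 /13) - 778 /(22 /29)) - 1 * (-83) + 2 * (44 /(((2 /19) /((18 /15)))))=197539 /3245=60.87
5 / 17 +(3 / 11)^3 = 7114 / 22627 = 0.31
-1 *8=-8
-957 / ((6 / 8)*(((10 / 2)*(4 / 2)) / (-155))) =19778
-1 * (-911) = 911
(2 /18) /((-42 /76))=-38 /189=-0.20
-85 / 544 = -5 / 32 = -0.16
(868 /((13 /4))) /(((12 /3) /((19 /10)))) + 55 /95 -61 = 82054 /1235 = 66.44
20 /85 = 4 /17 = 0.24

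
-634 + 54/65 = -41156/65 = -633.17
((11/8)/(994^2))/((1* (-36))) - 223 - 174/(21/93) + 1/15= -1413530598199/1422771840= -993.50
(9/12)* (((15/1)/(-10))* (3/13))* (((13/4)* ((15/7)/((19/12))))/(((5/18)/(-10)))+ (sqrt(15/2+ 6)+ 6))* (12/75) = 273537/43225-81* sqrt(6)/1300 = 6.18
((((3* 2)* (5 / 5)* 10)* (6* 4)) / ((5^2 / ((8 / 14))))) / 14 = 576 / 245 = 2.35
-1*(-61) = 61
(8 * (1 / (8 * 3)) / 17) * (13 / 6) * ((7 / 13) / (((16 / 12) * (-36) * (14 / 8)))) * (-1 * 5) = 5 / 3672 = 0.00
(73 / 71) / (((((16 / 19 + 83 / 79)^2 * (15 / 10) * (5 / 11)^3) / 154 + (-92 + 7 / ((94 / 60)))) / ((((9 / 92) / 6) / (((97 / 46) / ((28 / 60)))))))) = -5545604880017279 / 130839317955721482445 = -0.00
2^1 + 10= 12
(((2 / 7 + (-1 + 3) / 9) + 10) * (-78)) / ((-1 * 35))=17212 / 735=23.42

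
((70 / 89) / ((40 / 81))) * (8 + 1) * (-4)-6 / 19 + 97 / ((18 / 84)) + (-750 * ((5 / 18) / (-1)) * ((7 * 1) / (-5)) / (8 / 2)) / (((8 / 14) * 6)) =182017505 / 487008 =373.75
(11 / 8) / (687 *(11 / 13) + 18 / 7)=1001 / 425064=0.00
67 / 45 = 1.49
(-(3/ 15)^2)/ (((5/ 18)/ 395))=-1422/ 25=-56.88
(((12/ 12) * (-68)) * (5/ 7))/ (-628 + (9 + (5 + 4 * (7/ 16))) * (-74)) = 40/ 1477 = 0.03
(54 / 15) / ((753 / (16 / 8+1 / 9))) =38 / 3765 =0.01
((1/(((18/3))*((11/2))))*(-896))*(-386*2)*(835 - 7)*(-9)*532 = -914089107456/11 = -83099009768.73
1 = 1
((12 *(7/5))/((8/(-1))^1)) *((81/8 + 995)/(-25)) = 168861/2000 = 84.43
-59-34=-93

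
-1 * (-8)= 8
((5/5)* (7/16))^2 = 49/256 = 0.19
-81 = -81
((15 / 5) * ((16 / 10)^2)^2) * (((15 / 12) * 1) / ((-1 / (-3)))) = 9216 / 125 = 73.73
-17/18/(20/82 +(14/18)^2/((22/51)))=-23001/40093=-0.57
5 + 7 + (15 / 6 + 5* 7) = 99 / 2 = 49.50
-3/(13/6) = -18/13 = -1.38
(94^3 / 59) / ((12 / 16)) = 3322336 / 177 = 18770.26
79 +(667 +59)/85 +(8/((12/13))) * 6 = 139.54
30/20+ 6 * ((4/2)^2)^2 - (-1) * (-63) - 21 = 27/2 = 13.50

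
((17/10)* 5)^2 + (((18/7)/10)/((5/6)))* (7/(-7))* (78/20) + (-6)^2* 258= 9359.05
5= 5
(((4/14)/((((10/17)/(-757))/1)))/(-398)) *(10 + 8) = 115821/6965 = 16.63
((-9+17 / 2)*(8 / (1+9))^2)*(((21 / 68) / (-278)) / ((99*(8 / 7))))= 49 / 15595800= 0.00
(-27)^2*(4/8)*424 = 154548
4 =4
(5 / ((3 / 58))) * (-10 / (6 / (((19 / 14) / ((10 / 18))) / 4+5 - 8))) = 32335 / 84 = 384.94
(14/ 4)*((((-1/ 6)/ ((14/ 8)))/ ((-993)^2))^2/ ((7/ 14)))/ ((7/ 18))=8/ 47642338889649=0.00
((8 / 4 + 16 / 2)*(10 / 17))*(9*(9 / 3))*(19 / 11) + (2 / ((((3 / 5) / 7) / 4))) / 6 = 487880 / 1683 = 289.89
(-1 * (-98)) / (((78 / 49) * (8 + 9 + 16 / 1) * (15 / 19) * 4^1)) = 45619 / 77220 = 0.59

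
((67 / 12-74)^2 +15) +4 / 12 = 676249 / 144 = 4696.17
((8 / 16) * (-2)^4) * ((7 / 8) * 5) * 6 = 210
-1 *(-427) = 427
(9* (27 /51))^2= 6561 /289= 22.70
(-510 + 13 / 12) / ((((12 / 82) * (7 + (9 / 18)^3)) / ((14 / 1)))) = -3505418 / 513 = -6833.17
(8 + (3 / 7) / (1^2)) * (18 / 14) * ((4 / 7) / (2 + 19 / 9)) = 19116 / 12691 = 1.51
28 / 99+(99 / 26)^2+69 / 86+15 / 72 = 15.79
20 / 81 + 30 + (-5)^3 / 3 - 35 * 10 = -29275 / 81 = -361.42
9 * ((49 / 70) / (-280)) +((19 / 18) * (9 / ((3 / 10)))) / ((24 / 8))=37919 / 3600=10.53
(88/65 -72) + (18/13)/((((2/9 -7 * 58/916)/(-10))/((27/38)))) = -29400628/1125085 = -26.13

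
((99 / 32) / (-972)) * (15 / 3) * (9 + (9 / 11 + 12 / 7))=-185 / 1008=-0.18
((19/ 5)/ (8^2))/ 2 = 19/ 640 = 0.03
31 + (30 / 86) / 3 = 1338 / 43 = 31.12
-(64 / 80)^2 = -0.64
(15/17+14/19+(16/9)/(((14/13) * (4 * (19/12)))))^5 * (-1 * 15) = -1685354376200315943755/4786166807849031381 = -352.13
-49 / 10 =-4.90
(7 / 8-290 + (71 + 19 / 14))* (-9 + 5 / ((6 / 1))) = 84973 / 48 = 1770.27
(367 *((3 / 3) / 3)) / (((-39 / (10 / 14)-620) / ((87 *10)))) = -532150 / 3373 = -157.77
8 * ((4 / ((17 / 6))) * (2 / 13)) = 384 / 221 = 1.74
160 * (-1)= -160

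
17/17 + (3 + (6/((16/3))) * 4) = 17/2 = 8.50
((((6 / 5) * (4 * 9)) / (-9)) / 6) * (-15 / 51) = 4 / 17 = 0.24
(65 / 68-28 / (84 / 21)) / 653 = -411 / 44404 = -0.01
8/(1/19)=152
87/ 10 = 8.70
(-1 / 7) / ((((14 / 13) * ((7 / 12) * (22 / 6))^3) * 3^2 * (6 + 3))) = -0.00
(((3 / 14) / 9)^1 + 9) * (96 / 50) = 3032 / 175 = 17.33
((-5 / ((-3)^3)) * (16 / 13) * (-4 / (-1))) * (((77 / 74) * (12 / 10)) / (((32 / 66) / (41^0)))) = 3388 / 1443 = 2.35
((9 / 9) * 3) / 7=3 / 7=0.43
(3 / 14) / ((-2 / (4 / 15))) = -1 / 35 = -0.03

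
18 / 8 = 9 / 4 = 2.25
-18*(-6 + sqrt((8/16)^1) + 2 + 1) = 54 - 9*sqrt(2) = 41.27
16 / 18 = 8 / 9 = 0.89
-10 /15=-2 /3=-0.67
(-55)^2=3025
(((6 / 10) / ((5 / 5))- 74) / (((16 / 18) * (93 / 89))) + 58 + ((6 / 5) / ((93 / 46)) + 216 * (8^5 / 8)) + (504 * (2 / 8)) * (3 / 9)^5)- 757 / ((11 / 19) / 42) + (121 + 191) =305713345219 / 368280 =830111.18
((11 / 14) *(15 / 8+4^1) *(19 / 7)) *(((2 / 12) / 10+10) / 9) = 5903623 / 423360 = 13.94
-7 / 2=-3.50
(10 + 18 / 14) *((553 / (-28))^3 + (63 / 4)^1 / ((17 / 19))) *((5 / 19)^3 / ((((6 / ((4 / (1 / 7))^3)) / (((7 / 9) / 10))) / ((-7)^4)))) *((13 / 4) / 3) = -176820833904444275 / 151117488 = -1170088493.69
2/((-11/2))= -4/11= -0.36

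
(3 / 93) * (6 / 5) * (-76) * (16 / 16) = -456 / 155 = -2.94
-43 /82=-0.52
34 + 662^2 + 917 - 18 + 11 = 439188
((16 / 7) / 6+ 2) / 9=0.26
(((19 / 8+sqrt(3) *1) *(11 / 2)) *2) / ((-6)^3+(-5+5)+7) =-1 / 8-sqrt(3) / 19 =-0.22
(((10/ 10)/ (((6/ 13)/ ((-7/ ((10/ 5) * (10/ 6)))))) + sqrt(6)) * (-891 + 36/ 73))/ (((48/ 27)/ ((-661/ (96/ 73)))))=-11730708171/ 10240 + 128908881 * sqrt(6)/ 512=-528856.30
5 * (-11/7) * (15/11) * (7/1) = -75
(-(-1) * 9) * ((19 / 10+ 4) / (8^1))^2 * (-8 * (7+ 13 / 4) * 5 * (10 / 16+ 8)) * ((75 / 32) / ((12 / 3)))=-1329446115 / 131072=-10142.87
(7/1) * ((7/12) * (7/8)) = 343/96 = 3.57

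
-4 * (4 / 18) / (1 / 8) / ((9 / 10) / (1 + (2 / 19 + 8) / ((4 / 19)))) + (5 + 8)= -299.10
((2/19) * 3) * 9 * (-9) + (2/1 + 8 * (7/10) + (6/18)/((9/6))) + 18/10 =-13643/855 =-15.96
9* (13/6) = 39/2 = 19.50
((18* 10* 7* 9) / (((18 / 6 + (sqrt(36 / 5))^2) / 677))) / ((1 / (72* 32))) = 29480371200 / 17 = 1734139482.35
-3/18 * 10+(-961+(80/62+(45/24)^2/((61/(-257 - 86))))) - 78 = -384545723/363072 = -1059.14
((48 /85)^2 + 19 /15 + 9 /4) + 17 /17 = 419243 /86700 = 4.84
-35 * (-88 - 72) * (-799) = -4474400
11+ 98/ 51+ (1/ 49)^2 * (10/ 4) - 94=-19856015/ 244902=-81.08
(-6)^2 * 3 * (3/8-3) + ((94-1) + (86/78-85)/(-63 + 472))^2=25331915/3042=8327.39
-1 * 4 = -4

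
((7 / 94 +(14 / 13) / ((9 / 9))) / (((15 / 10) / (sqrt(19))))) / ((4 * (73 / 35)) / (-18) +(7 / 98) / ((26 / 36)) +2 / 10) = -147735 * sqrt(19) / 31678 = -20.33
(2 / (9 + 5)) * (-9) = -9 / 7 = -1.29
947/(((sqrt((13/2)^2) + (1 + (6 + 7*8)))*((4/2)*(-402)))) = -0.02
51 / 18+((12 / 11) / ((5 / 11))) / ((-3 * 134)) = 5683 / 2010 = 2.83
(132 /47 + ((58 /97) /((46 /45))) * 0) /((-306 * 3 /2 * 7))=-44 /50337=-0.00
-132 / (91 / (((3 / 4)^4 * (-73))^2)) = -1153797777 / 1490944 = -773.87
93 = 93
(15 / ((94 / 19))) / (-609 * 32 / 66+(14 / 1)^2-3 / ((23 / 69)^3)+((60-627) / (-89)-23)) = -279015 / 18120098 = -0.02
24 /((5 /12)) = 288 /5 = 57.60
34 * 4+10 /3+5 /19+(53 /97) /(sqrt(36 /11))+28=53 * sqrt(11) /582+9553 /57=167.90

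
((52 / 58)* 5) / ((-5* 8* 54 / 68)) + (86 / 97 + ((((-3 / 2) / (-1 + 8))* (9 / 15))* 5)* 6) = -3308681 / 1063314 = -3.11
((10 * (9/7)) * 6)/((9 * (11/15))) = 900/77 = 11.69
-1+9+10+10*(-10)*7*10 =-6982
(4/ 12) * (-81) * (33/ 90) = -99/ 10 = -9.90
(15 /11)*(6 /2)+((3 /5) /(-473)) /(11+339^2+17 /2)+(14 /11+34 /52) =2577558123 /428344930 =6.02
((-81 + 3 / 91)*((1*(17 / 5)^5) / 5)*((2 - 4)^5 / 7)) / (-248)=-41846025504 / 308546875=-135.62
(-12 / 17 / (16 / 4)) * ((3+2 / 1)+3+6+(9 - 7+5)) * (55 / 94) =-3465 / 1598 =-2.17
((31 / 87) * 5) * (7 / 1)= 1085 / 87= 12.47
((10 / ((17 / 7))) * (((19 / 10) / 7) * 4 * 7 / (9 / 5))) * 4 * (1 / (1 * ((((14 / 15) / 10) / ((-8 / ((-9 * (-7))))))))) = -304000 / 3213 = -94.62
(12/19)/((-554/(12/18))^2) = 4/4373553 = 0.00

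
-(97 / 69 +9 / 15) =-692 / 345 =-2.01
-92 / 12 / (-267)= 23 / 801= 0.03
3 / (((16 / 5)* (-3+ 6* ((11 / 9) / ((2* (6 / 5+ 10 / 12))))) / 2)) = -915 / 584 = -1.57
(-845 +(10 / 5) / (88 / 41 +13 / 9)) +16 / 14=-7821609 / 9275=-843.30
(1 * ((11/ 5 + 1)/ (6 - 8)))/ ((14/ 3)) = -12/ 35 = -0.34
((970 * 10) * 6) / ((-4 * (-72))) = 2425 / 12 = 202.08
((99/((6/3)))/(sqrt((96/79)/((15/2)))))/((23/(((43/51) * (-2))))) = -1419 * sqrt(395)/3128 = -9.02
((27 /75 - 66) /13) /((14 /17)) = -27897 /4550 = -6.13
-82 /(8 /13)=-533 /4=-133.25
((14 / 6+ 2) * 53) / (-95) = -689 / 285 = -2.42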